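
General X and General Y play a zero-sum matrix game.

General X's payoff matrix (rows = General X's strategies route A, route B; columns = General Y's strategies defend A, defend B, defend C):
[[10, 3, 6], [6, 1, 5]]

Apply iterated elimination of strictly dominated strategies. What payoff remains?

3

Row route B is strictly dominated by row route A (10>6, 3>1, 6>5); eliminate route B.
Column defend C is strictly dominated by defend B for General Y (3<6); eliminate defend C.
Column defend A is strictly dominated by defend B for General Y (3<10); eliminate defend A.
Only (route A, defend B) remains, with payoff 3.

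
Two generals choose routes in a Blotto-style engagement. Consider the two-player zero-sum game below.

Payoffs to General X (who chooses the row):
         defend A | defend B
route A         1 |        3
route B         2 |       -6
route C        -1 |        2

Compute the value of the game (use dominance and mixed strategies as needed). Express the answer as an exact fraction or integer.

6/5

Row route C is strictly dominated by row route A, so General X never plays it.
The remaining 2×2 game on (route A, route B) × (defend A, defend B) has no saddle point. Let General X play route A with probability p; indifference gives p + 2(1−p) = 3p − 6(1−p), so p = 4/5.
Similarly General Y's optimal q on defend A is 9/10, and the value is 1·(9/10) + (3)·(1/10) = 6/5.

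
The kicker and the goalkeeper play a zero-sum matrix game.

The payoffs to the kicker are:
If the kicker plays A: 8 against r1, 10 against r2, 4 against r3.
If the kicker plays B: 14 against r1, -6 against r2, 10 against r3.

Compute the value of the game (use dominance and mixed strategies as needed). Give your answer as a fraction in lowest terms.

Column r1 is strictly dominated by r3 for the goalkeeper (it gives the kicker more in every row).
The remaining 2×2 game on (A, B) × (r2, r3) has no saddle point. Let the kicker play A with probability p; indifference gives 10p − 6(1−p) = 4p + 10(1−p), so p = 8/11.
Similarly the goalkeeper's optimal q on r2 is 3/11, and the value is 10·(3/11) + (4)·(8/11) = 62/11.

62/11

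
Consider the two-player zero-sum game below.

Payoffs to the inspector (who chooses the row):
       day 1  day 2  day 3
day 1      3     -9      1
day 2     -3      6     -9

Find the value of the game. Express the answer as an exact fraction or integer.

-3

Column day 1 is strictly dominated by day 3 for the inspectee (it gives the inspector more in every row).
The remaining 2×2 game on (day 1, day 2) × (day 2, day 3) has no saddle point. Let the inspector play day 1 with probability p; indifference gives −9p + 6(1−p) = p − 9(1−p), so p = 3/5.
Similarly the inspectee's optimal q on day 2 is 2/5, and the value is -9·(2/5) + (1)·(3/5) = -3.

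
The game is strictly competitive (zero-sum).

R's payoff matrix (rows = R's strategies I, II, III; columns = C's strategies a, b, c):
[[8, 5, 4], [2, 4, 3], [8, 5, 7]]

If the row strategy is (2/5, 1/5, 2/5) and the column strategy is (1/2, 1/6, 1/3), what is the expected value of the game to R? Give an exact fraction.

Against (1/2, 1/6, 1/3), each row's expected payoff is I: 37/6; II: 8/3; III: 43/6.
Taking the (2/5, 1/5, 2/5)-weighted average: (2/5)·(37/6) + (1/5)·(8/3) + (2/5)·(43/6) = 88/15.

88/15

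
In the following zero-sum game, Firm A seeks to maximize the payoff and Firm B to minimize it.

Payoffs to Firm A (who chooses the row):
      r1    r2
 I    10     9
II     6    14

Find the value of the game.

86/9

Row minima are 9 and 6, so Firm A's maximin is 9; column maxima are 10 and 14, so Firm B's minimax is 10. These differ, so the equilibrium is in mixed strategies.
Let Firm A play I with probability p. Firm B is indifferent when 10p + 6(1−p) = 9p + 14(1−p), giving p = 8/9.
Let Firm B play r1 with probability q. Firm A is indifferent when 10q + 9(1−q) = 6q + 14(1−q), giving q = 5/9.
The value is 10·(5/9) + (9)·(4/9) = 86/9.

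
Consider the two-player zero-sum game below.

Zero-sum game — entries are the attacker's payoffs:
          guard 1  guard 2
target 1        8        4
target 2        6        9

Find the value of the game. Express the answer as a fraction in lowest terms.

48/7

Row minima are 4 and 6, so the attacker's maximin is 6; column maxima are 8 and 9, so the defender's minimax is 8. These differ, so the equilibrium is in mixed strategies.
Let the attacker play target 1 with probability p. The defender is indifferent when 8p + 6(1−p) = 4p + 9(1−p), giving p = 3/7.
Let the defender play guard 1 with probability q. The attacker is indifferent when 8q + 4(1−q) = 6q + 9(1−q), giving q = 5/7.
The value is 8·(5/7) + (4)·(2/7) = 48/7.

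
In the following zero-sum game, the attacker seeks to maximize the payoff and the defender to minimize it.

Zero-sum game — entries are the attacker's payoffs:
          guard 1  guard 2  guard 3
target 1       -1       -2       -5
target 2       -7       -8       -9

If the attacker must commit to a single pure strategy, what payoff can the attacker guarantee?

-5

The worst-case payoff for each row is target 1: -5, target 2: -9.
The best of these is -5.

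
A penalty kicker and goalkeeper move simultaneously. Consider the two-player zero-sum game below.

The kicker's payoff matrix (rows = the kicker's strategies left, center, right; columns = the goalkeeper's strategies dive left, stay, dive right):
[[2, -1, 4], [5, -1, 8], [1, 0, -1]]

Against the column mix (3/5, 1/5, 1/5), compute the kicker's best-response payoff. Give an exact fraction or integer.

left: (2)·(3/5) + (-1)·(1/5) + (4)·(1/5) = 9/5.
center: (5)·(3/5) + (-1)·(1/5) + (8)·(1/5) = 22/5.
right: (1)·(3/5) + (0)·(1/5) + (-1)·(1/5) = 2/5.
The best pure response is center with expected payoff 22/5.

22/5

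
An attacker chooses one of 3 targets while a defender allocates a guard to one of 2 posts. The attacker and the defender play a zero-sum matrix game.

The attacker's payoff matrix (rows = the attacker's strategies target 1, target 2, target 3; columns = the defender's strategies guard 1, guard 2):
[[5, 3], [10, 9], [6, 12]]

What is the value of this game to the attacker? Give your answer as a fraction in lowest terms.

Row target 1 is strictly dominated by row target 2, so the attacker never plays it.
The remaining 2×2 game on (target 2, target 3) × (guard 1, guard 2) has no saddle point. Let the attacker play target 2 with probability p; indifference gives 10p + 6(1−p) = 9p + 12(1−p), so p = 6/7.
Similarly the defender's optimal q on guard 1 is 3/7, and the value is 10·(3/7) + (9)·(4/7) = 66/7.

66/7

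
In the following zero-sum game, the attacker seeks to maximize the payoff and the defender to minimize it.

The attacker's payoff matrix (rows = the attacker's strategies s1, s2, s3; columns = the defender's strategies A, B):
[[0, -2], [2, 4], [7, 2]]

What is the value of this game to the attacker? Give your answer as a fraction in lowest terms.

Row s1 is strictly dominated by row s2, so the attacker never plays it.
The remaining 2×2 game on (s2, s3) × (A, B) has no saddle point. Let the attacker play s2 with probability p; indifference gives 2p + 7(1−p) = 4p + 2(1−p), so p = 5/7.
Similarly the defender's optimal q on A is 2/7, and the value is 2·(2/7) + (4)·(5/7) = 24/7.

24/7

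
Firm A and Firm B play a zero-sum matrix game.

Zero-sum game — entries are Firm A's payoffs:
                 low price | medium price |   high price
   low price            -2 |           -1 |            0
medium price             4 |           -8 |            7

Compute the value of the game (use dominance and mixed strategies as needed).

-20/13

Column high price is strictly dominated by low price for Firm B (it gives Firm A more in every row).
The remaining 2×2 game on (low price, medium price) × (low price, medium price) has no saddle point. Let Firm A play low price with probability p; indifference gives −2p + 4(1−p) = −p − 8(1−p), so p = 12/13.
Similarly Firm B's optimal q on low price is 7/13, and the value is -2·(7/13) + (-1)·(6/13) = -20/13.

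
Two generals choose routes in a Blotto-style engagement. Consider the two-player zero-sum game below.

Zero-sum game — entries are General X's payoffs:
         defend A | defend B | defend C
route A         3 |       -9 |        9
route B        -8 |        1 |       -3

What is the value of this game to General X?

Column defend C is strictly dominated by defend A for General Y (it gives General X more in every row).
The remaining 2×2 game on (route A, route B) × (defend A, defend B) has no saddle point. Let General X play route A with probability p; indifference gives 3p − 8(1−p) = −9p + (1−p), so p = 3/7.
Similarly General Y's optimal q on defend A is 10/21, and the value is 3·(10/21) + (-9)·(11/21) = -23/7.

-23/7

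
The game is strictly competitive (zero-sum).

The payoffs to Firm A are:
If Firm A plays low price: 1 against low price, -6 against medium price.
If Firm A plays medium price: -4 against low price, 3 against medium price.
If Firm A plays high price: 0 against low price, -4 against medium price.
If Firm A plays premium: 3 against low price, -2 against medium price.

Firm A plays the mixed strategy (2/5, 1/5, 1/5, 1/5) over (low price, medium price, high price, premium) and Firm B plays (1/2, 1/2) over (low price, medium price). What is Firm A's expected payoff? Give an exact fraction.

-7/5

Against (1/2, 1/2), each row's expected payoff is low price: -5/2; medium price: -1/2; high price: -2; premium: 1/2.
Taking the (2/5, 1/5, 1/5, 1/5)-weighted average: (2/5)·(-5/2) + (1/5)·(-1/2) + (1/5)·(-2) + (1/5)·(1/2) = -7/5.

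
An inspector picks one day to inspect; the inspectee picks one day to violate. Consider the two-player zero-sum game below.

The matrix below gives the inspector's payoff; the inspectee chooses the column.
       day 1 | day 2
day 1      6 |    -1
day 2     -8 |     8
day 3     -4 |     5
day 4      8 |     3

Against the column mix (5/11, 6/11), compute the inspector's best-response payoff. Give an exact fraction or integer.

day 1: (6)·(5/11) + (-1)·(6/11) = 24/11.
day 2: (-8)·(5/11) + (8)·(6/11) = 8/11.
day 3: (-4)·(5/11) + (5)·(6/11) = 10/11.
day 4: (8)·(5/11) + (3)·(6/11) = 58/11.
The best pure response is day 4 with expected payoff 58/11.

58/11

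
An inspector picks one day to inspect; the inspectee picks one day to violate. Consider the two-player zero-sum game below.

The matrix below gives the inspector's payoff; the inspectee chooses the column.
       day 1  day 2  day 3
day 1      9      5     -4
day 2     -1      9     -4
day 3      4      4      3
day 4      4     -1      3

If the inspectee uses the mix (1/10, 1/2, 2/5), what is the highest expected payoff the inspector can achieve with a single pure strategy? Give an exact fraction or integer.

day 1: (9)·(1/10) + (5)·(1/2) + (-4)·(2/5) = 9/5.
day 2: (-1)·(1/10) + (9)·(1/2) + (-4)·(2/5) = 14/5.
day 3: (4)·(1/10) + (4)·(1/2) + (3)·(2/5) = 18/5.
day 4: (4)·(1/10) + (-1)·(1/2) + (3)·(2/5) = 11/10.
The best pure response is day 3 with expected payoff 18/5.

18/5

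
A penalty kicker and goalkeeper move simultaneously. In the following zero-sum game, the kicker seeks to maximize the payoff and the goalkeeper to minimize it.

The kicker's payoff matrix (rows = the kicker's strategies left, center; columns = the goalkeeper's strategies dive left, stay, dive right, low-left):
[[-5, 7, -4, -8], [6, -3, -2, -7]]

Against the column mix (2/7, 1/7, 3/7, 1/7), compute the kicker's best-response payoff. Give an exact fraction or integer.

left: (-5)·(2/7) + (7)·(1/7) + (-4)·(3/7) + (-8)·(1/7) = -23/7.
center: (6)·(2/7) + (-3)·(1/7) + (-2)·(3/7) + (-7)·(1/7) = -4/7.
The best pure response is center with expected payoff -4/7.

-4/7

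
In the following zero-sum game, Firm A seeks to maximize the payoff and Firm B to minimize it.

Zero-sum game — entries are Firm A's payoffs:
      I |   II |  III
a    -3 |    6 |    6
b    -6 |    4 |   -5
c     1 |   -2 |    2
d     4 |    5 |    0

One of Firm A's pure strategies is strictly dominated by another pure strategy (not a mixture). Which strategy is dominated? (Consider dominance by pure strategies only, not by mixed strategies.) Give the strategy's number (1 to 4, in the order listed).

Compare b with a: -3 > -6, 6 > 4, 6 > -5.
So a strictly dominates b for Firm A; b is strictly dominated.

2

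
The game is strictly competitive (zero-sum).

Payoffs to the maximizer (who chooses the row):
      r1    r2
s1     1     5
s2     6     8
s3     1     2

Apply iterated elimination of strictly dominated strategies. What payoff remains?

6

Row s1 is strictly dominated by row s2 (6>1, 8>5); eliminate s1.
Column r2 is strictly dominated by r1 for the minimizer (6<8, 1<2); eliminate r2.
Row s3 is strictly dominated by row s2 (6>1); eliminate s3.
Only (s2, r1) remains, with payoff 6.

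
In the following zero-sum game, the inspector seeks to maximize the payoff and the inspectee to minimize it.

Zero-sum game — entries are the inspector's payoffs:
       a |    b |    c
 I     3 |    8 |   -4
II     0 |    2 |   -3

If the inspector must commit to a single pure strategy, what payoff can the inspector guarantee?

-3

The worst-case payoff for each row is I: -4, II: -3.
The best of these is -3.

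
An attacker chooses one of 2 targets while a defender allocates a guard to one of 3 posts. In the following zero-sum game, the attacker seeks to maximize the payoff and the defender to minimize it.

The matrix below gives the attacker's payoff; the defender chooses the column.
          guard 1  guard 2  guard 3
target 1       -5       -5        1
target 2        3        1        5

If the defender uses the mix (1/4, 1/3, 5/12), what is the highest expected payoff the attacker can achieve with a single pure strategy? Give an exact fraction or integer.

target 1: (-5)·(1/4) + (-5)·(1/3) + (1)·(5/12) = -5/2.
target 2: (3)·(1/4) + (1)·(1/3) + (5)·(5/12) = 19/6.
The best pure response is target 2 with expected payoff 19/6.

19/6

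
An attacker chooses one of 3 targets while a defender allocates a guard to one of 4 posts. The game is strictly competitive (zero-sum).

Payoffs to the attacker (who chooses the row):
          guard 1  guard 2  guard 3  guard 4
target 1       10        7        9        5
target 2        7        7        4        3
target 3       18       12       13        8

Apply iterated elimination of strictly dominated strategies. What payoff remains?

Row target 1 is strictly dominated by row target 3 (18>10, 12>7, 13>9, 8>5); eliminate target 1.
Row target 2 is strictly dominated by row target 3 (18>7, 12>7, 13>4, 8>3); eliminate target 2.
Column guard 1 is strictly dominated by guard 2 for the defender (12<18); eliminate guard 1.
Column guard 2 is strictly dominated by guard 4 for the defender (8<12); eliminate guard 2.
Column guard 3 is strictly dominated by guard 4 for the defender (8<13); eliminate guard 3.
Only (target 3, guard 4) remains, with payoff 8.

8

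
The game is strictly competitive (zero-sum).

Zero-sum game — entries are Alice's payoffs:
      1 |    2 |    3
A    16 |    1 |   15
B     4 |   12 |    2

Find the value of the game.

Column 1 is strictly dominated by 3 for Bob (it gives Alice more in every row).
The remaining 2×2 game on (A, B) × (2, 3) has no saddle point. Let Alice play A with probability p; indifference gives p + 12(1−p) = 15p + 2(1−p), so p = 5/12.
Similarly Bob's optimal q on 2 is 13/24, and the value is 1·(13/24) + (15)·(11/24) = 89/12.

89/12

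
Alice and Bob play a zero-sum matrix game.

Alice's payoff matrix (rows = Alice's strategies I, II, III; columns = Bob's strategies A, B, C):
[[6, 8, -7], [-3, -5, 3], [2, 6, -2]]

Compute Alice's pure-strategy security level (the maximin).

The worst-case payoff for each row is I: -7, II: -5, III: -2.
The best of these is -2.

-2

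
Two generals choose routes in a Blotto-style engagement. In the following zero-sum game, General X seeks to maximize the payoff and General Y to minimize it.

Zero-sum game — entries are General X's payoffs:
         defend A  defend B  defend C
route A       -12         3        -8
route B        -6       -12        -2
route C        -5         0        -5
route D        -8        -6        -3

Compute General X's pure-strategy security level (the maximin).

-5

The worst-case payoff for each row is route A: -12, route B: -12, route C: -5, route D: -8.
The best of these is -5.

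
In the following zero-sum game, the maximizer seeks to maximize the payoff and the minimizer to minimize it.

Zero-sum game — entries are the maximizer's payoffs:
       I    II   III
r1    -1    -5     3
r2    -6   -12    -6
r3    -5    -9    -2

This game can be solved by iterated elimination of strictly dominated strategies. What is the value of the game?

-5

Column I is strictly dominated by II for the minimizer (-5<-1, -12<-6, -9<-5); eliminate I.
Column III is strictly dominated by II for the minimizer (-5<3, -12<-6, -9<-2); eliminate III.
Row r2 is strictly dominated by row r1 (-5>-12); eliminate r2.
Row r3 is strictly dominated by row r1 (-5>-9); eliminate r3.
Only (r1, II) remains, with payoff -5.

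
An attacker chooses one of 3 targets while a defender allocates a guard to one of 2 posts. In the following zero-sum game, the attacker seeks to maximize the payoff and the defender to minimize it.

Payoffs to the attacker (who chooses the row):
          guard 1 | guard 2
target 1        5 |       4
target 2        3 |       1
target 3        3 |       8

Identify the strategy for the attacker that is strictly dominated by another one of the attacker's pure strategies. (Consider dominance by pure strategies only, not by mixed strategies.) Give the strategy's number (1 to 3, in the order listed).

2

Compare target 2 with target 1: 5 > 3, 4 > 1.
So target 1 strictly dominates target 2 for the attacker; target 2 is strictly dominated.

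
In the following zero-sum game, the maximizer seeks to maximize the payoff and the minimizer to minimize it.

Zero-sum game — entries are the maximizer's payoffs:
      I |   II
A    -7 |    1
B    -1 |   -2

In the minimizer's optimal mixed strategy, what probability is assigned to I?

Row minima are -7 and -2, so the maximizer's maximin is -2; column maxima are -1 and 1, so the minimizer's minimax is -1. These differ, so the equilibrium is in mixed strategies.
Let the minimizer play I with probability q. The maximizer is indifferent when −7q + (1−q) = −q − 2(1−q), giving q = 1/3.

1/3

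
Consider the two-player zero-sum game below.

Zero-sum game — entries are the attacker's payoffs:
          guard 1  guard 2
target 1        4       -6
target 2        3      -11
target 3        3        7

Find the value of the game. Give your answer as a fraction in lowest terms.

Row target 2 is strictly dominated by row target 1, so the attacker never plays it.
The remaining 2×2 game on (target 1, target 3) × (guard 1, guard 2) has no saddle point. Let the attacker play target 1 with probability p; indifference gives 4p + 3(1−p) = −6p + 7(1−p), so p = 2/7.
Similarly the defender's optimal q on guard 1 is 13/14, and the value is 4·(13/14) + (-6)·(1/14) = 23/7.

23/7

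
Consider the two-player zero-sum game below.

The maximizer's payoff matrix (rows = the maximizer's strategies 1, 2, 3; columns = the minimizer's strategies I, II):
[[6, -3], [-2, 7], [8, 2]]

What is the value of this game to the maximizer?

4

Row 1 is strictly dominated by row 3, so the maximizer never plays it.
The remaining 2×2 game on (2, 3) × (I, II) has no saddle point. Let the maximizer play 2 with probability p; indifference gives −2p + 8(1−p) = 7p + 2(1−p), so p = 2/5.
Similarly the minimizer's optimal q on I is 1/3, and the value is -2·(1/3) + (7)·(2/3) = 4.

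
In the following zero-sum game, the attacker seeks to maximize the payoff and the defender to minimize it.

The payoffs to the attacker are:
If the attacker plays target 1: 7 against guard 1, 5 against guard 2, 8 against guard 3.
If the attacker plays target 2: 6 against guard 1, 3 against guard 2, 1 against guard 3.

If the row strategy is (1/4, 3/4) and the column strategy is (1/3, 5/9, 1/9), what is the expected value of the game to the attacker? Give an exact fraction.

13/3

Against (1/3, 5/9, 1/9), each row's expected payoff is target 1: 6; target 2: 34/9.
Taking the (1/4, 3/4)-weighted average: (1/4)·(6) + (3/4)·(34/9) = 13/3.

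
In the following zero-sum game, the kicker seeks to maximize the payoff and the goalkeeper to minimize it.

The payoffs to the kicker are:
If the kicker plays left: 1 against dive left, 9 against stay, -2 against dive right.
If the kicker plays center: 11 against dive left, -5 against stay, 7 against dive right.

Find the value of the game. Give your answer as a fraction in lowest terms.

Column dive left is strictly dominated by dive right for the goalkeeper (it gives the kicker more in every row).
The remaining 2×2 game on (left, center) × (stay, dive right) has no saddle point. Let the kicker play left with probability p; indifference gives 9p − 5(1−p) = −2p + 7(1−p), so p = 12/23.
Similarly the goalkeeper's optimal q on stay is 9/23, and the value is 9·(9/23) + (-2)·(14/23) = 53/23.

53/23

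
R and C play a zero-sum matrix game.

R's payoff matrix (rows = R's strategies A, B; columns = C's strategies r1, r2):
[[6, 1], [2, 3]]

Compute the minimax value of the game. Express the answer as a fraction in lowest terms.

8/3

Row minima are 1 and 2, so R's maximin is 2; column maxima are 6 and 3, so C's minimax is 3. These differ, so the equilibrium is in mixed strategies.
Let R play A with probability p. C is indifferent when 6p + 2(1−p) = p + 3(1−p), giving p = 1/6.
Let C play r1 with probability q. R is indifferent when 6q + (1−q) = 2q + 3(1−q), giving q = 1/3.
The value is 6·(1/3) + (1)·(2/3) = 8/3.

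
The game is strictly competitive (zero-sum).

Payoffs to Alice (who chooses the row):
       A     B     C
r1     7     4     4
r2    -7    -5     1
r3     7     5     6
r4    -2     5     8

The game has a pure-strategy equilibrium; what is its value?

Row minima: 4, -7, 5, -2 → Alice's maximin is 5.
Column maxima: 7, 5, 8 → Bob's minimax is 5.
They coincide at (r3, B), so the value is 5.

5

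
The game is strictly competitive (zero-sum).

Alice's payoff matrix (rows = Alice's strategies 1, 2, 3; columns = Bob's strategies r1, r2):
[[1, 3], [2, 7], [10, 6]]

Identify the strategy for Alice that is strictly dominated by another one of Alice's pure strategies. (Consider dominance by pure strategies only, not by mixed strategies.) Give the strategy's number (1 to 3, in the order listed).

Compare 1 with 2: 2 > 1, 7 > 3.
So 2 strictly dominates 1 for Alice; 1 is strictly dominated.

1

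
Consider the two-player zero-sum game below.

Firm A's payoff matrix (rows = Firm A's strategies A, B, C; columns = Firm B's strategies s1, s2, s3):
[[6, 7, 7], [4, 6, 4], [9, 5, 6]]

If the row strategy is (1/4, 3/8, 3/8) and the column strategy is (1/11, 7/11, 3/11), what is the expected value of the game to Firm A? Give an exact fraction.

64/11

Against (1/11, 7/11, 3/11), each row's expected payoff is A: 76/11; B: 58/11; C: 62/11.
Taking the (1/4, 3/8, 3/8)-weighted average: (1/4)·(76/11) + (3/8)·(58/11) + (3/8)·(62/11) = 64/11.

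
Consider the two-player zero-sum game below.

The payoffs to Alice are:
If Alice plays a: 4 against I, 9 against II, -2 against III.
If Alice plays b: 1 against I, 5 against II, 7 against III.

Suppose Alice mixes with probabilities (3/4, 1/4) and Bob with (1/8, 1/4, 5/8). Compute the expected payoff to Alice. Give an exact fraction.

Against (1/8, 1/4, 5/8), each row's expected payoff is a: 3/2; b: 23/4.
Taking the (3/4, 1/4)-weighted average: (3/4)·(3/2) + (1/4)·(23/4) = 41/16.

41/16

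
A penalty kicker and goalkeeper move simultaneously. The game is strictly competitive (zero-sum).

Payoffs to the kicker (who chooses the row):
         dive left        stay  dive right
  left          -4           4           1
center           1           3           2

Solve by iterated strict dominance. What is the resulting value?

Column dive right is strictly dominated by dive left for the goalkeeper (-4<1, 1<2); eliminate dive right.
Column stay is strictly dominated by dive left for the goalkeeper (-4<4, 1<3); eliminate stay.
Row left is strictly dominated by row center (1>-4); eliminate left.
Only (center, dive left) remains, with payoff 1.

1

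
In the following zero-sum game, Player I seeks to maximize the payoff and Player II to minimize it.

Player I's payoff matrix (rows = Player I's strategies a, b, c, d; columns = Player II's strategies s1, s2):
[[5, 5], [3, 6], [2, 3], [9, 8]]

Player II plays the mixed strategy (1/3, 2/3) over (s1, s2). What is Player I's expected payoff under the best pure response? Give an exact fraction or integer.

25/3

a: (5)·(1/3) + (5)·(2/3) = 5.
b: (3)·(1/3) + (6)·(2/3) = 5.
c: (2)·(1/3) + (3)·(2/3) = 8/3.
d: (9)·(1/3) + (8)·(2/3) = 25/3.
The best pure response is d with expected payoff 25/3.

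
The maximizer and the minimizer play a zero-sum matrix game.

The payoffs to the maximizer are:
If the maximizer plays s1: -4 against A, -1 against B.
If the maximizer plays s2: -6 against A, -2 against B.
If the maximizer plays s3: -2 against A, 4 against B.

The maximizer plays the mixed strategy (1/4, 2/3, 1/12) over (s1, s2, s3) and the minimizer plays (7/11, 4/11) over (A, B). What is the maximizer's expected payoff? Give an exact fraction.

-247/66

Against (7/11, 4/11), each row's expected payoff is s1: -32/11; s2: -50/11; s3: 2/11.
Taking the (1/4, 2/3, 1/12)-weighted average: (1/4)·(-32/11) + (2/3)·(-50/11) + (1/12)·(2/11) = -247/66.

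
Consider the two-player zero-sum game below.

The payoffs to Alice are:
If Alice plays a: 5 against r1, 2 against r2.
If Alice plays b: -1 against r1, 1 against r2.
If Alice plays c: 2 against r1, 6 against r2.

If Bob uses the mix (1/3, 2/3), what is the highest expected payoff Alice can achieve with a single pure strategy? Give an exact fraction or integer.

a: (5)·(1/3) + (2)·(2/3) = 3.
b: (-1)·(1/3) + (1)·(2/3) = 1/3.
c: (2)·(1/3) + (6)·(2/3) = 14/3.
The best pure response is c with expected payoff 14/3.

14/3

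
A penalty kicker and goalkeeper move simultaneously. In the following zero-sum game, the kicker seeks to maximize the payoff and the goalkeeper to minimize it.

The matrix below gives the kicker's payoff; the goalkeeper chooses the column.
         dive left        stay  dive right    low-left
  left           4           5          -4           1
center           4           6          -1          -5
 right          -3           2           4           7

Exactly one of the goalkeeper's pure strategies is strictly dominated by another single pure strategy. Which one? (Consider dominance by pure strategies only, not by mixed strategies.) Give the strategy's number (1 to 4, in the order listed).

2

The goalkeeper prefers columns that give the kicker less. Compare stay with dive left: 4 < 5, 4 < 6, -3 < 2.
So dive left strictly dominates stay for the goalkeeper; stay is strictly dominated.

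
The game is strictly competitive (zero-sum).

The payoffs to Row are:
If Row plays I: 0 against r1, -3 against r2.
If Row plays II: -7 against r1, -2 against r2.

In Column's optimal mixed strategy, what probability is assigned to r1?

1/8

Row minima are -3 and -7, so Row's maximin is -3; column maxima are 0 and -2, so Column's minimax is -2. These differ, so the equilibrium is in mixed strategies.
Let Column play r1 with probability q. Row is indifferent when −3(1−q) = −7q − 2(1−q), giving q = 1/8.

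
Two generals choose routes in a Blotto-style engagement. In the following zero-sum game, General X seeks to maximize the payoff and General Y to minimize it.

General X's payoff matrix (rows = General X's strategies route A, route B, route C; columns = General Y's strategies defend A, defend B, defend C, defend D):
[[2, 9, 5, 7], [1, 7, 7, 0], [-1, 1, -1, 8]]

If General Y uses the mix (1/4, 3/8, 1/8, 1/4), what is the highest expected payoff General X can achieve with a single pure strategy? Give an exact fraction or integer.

25/4

route A: (2)·(1/4) + (9)·(3/8) + (5)·(1/8) + (7)·(1/4) = 25/4.
route B: (1)·(1/4) + (7)·(3/8) + (7)·(1/8) + (0)·(1/4) = 15/4.
route C: (-1)·(1/4) + (1)·(3/8) + (-1)·(1/8) + (8)·(1/4) = 2.
The best pure response is route A with expected payoff 25/4.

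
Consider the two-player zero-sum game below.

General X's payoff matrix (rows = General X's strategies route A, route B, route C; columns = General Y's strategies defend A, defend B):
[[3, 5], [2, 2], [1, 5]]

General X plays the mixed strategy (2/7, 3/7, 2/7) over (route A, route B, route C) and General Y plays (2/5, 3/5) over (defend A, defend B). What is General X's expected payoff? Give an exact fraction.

Against (2/5, 3/5), each row's expected payoff is route A: 21/5; route B: 2; route C: 17/5.
Taking the (2/7, 3/7, 2/7)-weighted average: (2/7)·(21/5) + (3/7)·(2) + (2/7)·(17/5) = 106/35.

106/35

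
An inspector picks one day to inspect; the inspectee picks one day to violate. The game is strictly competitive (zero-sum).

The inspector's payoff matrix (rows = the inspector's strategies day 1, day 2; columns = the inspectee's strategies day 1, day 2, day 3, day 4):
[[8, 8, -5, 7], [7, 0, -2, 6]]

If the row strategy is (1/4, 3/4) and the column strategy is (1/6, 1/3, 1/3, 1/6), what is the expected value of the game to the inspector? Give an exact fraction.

Against (1/6, 1/3, 1/3, 1/6), each row's expected payoff is day 1: 7/2; day 2: 3/2.
Taking the (1/4, 3/4)-weighted average: (1/4)·(7/2) + (3/4)·(3/2) = 2.

2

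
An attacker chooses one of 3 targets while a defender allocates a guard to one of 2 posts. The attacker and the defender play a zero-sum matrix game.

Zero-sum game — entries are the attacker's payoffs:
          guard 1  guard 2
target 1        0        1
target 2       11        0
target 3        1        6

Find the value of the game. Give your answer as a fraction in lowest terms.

Row target 1 is strictly dominated by row target 3, so the attacker never plays it.
The remaining 2×2 game on (target 2, target 3) × (guard 1, guard 2) has no saddle point. Let the attacker play target 2 with probability p; indifference gives 11p + (1−p) = 6(1−p), so p = 5/16.
Similarly the defender's optimal q on guard 1 is 3/8, and the value is 11·(3/8) + (0)·(5/8) = 33/8.

33/8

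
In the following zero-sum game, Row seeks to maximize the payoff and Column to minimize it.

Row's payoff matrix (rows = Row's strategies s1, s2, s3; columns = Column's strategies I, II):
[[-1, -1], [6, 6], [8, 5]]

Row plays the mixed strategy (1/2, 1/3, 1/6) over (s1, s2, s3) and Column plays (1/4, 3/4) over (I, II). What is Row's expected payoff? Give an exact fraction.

Against (1/4, 3/4), each row's expected payoff is s1: -1; s2: 6; s3: 23/4.
Taking the (1/2, 1/3, 1/6)-weighted average: (1/2)·(-1) + (1/3)·(6) + (1/6)·(23/4) = 59/24.

59/24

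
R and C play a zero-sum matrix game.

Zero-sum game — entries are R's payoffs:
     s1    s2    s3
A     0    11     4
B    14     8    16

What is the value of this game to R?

154/17

Column s3 is strictly dominated by s1 for C (it gives R more in every row).
The remaining 2×2 game on (A, B) × (s1, s2) has no saddle point. Let R play A with probability p; indifference gives 14(1−p) = 11p + 8(1−p), so p = 6/17.
Similarly C's optimal q on s1 is 3/17, and the value is 0·(3/17) + (11)·(14/17) = 154/17.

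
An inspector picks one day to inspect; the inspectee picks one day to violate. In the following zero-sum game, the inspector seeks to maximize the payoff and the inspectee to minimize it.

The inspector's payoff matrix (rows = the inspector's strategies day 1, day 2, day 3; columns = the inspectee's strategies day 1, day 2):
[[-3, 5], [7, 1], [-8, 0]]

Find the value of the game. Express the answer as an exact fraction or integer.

19/7

Row day 3 is strictly dominated by row day 1, so the inspector never plays it.
The remaining 2×2 game on (day 1, day 2) × (day 1, day 2) has no saddle point. Let the inspector play day 1 with probability p; indifference gives −3p + 7(1−p) = 5p + (1−p), so p = 3/7.
Similarly the inspectee's optimal q on day 1 is 2/7, and the value is -3·(2/7) + (5)·(5/7) = 19/7.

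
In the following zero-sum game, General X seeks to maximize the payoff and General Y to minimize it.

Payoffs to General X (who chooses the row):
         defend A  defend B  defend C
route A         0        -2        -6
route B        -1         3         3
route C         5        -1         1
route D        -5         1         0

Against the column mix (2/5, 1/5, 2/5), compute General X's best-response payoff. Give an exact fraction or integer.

11/5

route A: (0)·(2/5) + (-2)·(1/5) + (-6)·(2/5) = -14/5.
route B: (-1)·(2/5) + (3)·(1/5) + (3)·(2/5) = 7/5.
route C: (5)·(2/5) + (-1)·(1/5) + (1)·(2/5) = 11/5.
route D: (-5)·(2/5) + (1)·(1/5) + (0)·(2/5) = -9/5.
The best pure response is route C with expected payoff 11/5.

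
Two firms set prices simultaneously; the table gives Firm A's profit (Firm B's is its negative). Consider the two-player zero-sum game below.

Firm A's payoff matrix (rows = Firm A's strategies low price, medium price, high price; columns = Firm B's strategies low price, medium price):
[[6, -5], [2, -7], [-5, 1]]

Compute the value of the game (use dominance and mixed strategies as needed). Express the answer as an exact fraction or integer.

-19/17

Row medium price is strictly dominated by row low price, so Firm A never plays it.
The remaining 2×2 game on (low price, high price) × (low price, medium price) has no saddle point. Let Firm A play low price with probability p; indifference gives 6p − 5(1−p) = −5p + (1−p), so p = 6/17.
Similarly Firm B's optimal q on low price is 6/17, and the value is 6·(6/17) + (-5)·(11/17) = -19/17.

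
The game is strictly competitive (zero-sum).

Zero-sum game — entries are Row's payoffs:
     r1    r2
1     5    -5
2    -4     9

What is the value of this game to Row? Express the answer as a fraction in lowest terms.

Row minima are -5 and -4, so Row's maximin is -4; column maxima are 5 and 9, so Column's minimax is 5. These differ, so the equilibrium is in mixed strategies.
Let Row play 1 with probability p. Column is indifferent when 5p − 4(1−p) = −5p + 9(1−p), giving p = 13/23.
Let Column play r1 with probability q. Row is indifferent when 5q − 5(1−q) = −4q + 9(1−q), giving q = 14/23.
The value is 5·(14/23) + (-5)·(9/23) = 25/23.

25/23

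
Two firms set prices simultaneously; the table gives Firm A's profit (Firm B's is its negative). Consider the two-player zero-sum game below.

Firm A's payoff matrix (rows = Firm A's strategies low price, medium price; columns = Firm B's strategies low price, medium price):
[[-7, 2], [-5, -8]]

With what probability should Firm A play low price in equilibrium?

1/4

Row minima are -7 and -8, so Firm A's maximin is -7; column maxima are -5 and 2, so Firm B's minimax is -5. These differ, so the equilibrium is in mixed strategies.
Let Firm A play low price with probability p. Firm B is indifferent when −7p − 5(1−p) = 2p − 8(1−p), giving p = 1/4.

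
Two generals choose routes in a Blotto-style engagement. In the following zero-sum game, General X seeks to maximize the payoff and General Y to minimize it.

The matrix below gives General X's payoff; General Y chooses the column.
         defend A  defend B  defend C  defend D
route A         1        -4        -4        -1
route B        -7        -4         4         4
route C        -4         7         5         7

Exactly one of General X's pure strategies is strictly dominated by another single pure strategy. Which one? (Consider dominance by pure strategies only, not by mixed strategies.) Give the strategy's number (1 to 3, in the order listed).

2

Compare route B with route C: -4 > -7, 7 > -4, 5 > 4, 7 > 4.
So route C strictly dominates route B for General X; route B is strictly dominated.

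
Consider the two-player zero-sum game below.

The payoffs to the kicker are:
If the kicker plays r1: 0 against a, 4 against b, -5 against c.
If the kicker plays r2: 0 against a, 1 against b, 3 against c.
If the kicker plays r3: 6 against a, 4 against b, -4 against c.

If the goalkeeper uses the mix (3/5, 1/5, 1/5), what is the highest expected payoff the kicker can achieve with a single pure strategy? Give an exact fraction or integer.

18/5

r1: (0)·(3/5) + (4)·(1/5) + (-5)·(1/5) = -1/5.
r2: (0)·(3/5) + (1)·(1/5) + (3)·(1/5) = 4/5.
r3: (6)·(3/5) + (4)·(1/5) + (-4)·(1/5) = 18/5.
The best pure response is r3 with expected payoff 18/5.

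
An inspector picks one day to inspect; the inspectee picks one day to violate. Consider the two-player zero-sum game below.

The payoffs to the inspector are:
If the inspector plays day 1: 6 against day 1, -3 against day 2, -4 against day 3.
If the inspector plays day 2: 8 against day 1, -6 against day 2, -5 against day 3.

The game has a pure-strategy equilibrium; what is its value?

-4

Row minima: -4, -6 → the inspector's maximin is -4.
Column maxima: 8, -3, -4 → the inspectee's minimax is -4.
They coincide at (day 1, day 3), so the value is -4.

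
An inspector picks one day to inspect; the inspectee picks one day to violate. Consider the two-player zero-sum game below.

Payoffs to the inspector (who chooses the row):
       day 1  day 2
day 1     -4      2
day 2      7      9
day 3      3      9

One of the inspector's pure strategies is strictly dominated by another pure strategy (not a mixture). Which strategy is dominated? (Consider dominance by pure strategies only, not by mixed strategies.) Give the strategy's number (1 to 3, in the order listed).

1

Compare day 1 with day 2: 7 > -4, 9 > 2.
So day 2 strictly dominates day 1 for the inspector; day 1 is strictly dominated.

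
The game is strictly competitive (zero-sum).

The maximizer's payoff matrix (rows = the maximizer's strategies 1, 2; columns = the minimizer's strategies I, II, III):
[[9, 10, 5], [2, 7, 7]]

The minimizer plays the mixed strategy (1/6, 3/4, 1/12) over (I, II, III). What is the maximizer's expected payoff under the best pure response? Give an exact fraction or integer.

113/12

1: (9)·(1/6) + (10)·(3/4) + (5)·(1/12) = 113/12.
2: (2)·(1/6) + (7)·(3/4) + (7)·(1/12) = 37/6.
The best pure response is 1 with expected payoff 113/12.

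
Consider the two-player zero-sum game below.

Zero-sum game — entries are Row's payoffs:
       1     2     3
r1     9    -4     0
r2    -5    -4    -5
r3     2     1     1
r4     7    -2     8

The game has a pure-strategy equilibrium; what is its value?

Row minima: -4, -5, 1, -2 → Row's maximin is 1.
Column maxima: 9, 1, 8 → Column's minimax is 1.
They coincide at (r3, 2), so the value is 1.

1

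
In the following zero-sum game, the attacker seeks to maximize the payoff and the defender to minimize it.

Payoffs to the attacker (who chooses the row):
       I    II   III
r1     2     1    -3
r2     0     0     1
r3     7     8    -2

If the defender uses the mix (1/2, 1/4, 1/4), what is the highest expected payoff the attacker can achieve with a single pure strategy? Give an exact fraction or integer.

r1: (2)·(1/2) + (1)·(1/4) + (-3)·(1/4) = 1/2.
r2: (0)·(1/2) + (0)·(1/4) + (1)·(1/4) = 1/4.
r3: (7)·(1/2) + (8)·(1/4) + (-2)·(1/4) = 5.
The best pure response is r3 with expected payoff 5.

5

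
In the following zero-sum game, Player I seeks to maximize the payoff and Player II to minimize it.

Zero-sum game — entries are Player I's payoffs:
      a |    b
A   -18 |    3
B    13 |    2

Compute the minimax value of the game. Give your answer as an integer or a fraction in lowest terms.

Row minima are -18 and 2, so Player I's maximin is 2; column maxima are 13 and 3, so Player II's minimax is 3. These differ, so the equilibrium is in mixed strategies.
Let Player I play A with probability p. Player II is indifferent when −18p + 13(1−p) = 3p + 2(1−p), giving p = 11/32.
Let Player II play a with probability q. Player I is indifferent when −18q + 3(1−q) = 13q + 2(1−q), giving q = 1/32.
The value is -18·(1/32) + (3)·(31/32) = 75/32.

75/32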